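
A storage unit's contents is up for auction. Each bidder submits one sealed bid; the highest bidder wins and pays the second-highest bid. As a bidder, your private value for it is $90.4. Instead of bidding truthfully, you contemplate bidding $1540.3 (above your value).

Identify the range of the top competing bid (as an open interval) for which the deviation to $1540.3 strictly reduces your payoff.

If the competing bid is below $90.4, both bids win at the same price — no difference.
If it is above $1540.3, both bids lose — no difference.
If it lies strictly between $90.4 and $1540.3, bidding your value loses (payoff 0) while bidding $1540.3 wins at a price above your value (payoff negative).
So the deviation strictly hurts on the open interval ($90.4, $1540.3).

($90.4, $1540.3)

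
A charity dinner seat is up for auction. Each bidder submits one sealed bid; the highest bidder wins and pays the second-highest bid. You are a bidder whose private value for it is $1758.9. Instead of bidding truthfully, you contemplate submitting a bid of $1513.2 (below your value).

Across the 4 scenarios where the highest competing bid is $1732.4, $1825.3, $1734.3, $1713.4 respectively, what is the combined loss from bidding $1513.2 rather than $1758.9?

$96.6

The deviation costs you only when the competing bid falls strictly between $1513.2 and $1758.9; elsewhere both bids give the same outcome.
$1732.4: truthful payoff $26.5, deviation payoff $0 → loss $26.5.
$1825.3: outcomes coincide → loss $0.
$1734.3: truthful payoff $24.6, deviation payoff $0 → loss $24.6.
$1713.4: truthful payoff $45.5, deviation payoff $0 → loss $45.5.
Total loss = $26.5 + $24.6 + $45.5 = $96.6.
In a second-price auction your bid sets only whether you win, not what you pay, so bidding your true value is weakly dominant.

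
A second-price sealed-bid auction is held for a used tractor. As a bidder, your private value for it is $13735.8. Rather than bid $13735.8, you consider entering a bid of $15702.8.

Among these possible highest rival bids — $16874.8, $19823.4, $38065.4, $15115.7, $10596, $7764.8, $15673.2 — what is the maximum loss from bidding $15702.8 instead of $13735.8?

$1937.4

$16874.8: same outcome either way → loss $0.
$19823.4: same outcome either way → loss $0.
$38065.4: same outcome either way → loss $0.
$15115.7: truthful gives $0, deviation gives −$1379.9 → loss $1379.9.
$10596: same outcome either way → loss $0.
$7764.8: same outcome either way → loss $0.
$15673.2: truthful gives $0, deviation gives −$1937.4 → loss $1937.4.
Maximum loss: $1937.4.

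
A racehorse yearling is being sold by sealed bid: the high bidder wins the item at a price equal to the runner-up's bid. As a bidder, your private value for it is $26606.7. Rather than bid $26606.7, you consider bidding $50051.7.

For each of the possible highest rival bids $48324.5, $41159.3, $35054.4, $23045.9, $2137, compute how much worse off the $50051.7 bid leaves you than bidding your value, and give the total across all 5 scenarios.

$44718.1

The deviation costs you only when the competing bid falls strictly between $26606.7 and $50051.7; elsewhere both bids give the same outcome.
$48324.5: truthful payoff $0, deviation payoff −$21717.8 → loss $21717.8.
$41159.3: truthful payoff $0, deviation payoff −$14552.6 → loss $14552.6.
$35054.4: truthful payoff $0, deviation payoff −$8447.7 → loss $8447.7.
$23045.9: outcomes coincide → loss $0.
$2137: outcomes coincide → loss $0.
Total loss = $21717.8 + $14552.6 + $8447.7 = $44718.1.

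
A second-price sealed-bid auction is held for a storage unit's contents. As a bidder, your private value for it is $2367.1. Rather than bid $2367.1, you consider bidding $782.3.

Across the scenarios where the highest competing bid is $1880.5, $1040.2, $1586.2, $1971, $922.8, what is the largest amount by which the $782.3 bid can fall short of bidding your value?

$1444.3

$1880.5: truthful gives $486.6, deviation gives $0 → loss $486.6.
$1040.2: truthful gives $1326.9, deviation gives $0 → loss $1326.9.
$1586.2: truthful gives $780.9, deviation gives $0 → loss $780.9.
$1971: truthful gives $396.1, deviation gives $0 → loss $396.1.
$922.8: truthful gives $1444.3, deviation gives $0 → loss $1444.3.
Maximum loss: $1444.3.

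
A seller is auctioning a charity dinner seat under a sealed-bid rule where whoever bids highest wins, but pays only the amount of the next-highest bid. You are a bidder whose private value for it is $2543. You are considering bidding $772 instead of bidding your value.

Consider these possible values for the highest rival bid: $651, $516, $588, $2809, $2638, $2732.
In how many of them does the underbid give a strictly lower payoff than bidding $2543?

0

The deviation hurts exactly when the highest competing bid lies strictly between $772 and $2543 — underbidding then forfeits a profitable win.
$651: below both → same outcome either way.
$516: below both → same outcome either way.
$588: below both → same outcome either way.
$2809: above both → same outcome either way.
$2638: above both → same outcome either way.
$2732: above both → same outcome either way.
Count: 0.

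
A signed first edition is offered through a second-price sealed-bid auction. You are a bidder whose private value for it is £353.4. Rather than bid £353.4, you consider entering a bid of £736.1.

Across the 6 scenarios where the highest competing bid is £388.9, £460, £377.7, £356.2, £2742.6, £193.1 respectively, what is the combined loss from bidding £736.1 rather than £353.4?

£169.2

The deviation costs you only when the competing bid falls strictly between £353.4 and £736.1; elsewhere both bids give the same outcome.
£388.9: truthful payoff £0, deviation payoff −£35.5 → loss £35.5.
£460: truthful payoff £0, deviation payoff −£106.6 → loss £106.6.
£377.7: truthful payoff £0, deviation payoff −£24.3 → loss £24.3.
£356.2: truthful payoff £0, deviation payoff −£2.8 → loss £2.8.
£2742.6: outcomes coincide → loss £0.
£193.1: outcomes coincide → loss £0.
Total loss = £35.5 + £106.6 + £24.3 + £2.8 = £169.2.
Because the price is fixed by the runner-up's bid, deviating from your value can only change a good outcome into a bad one — never the reverse.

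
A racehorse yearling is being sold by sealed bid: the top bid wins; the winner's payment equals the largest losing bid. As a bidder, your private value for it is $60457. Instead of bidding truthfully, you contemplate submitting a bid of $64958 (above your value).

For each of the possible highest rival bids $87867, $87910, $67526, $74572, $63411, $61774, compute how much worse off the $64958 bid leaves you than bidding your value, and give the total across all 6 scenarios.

The deviation costs you only when the competing bid falls strictly between $60457 and $64958; elsewhere both bids give the same outcome.
$87867: outcomes coincide → loss $0.
$87910: outcomes coincide → loss $0.
$67526: outcomes coincide → loss $0.
$74572: outcomes coincide → loss $0.
$63411: truthful payoff $0, deviation payoff −$2954 → loss $2954.
$61774: truthful payoff $0, deviation payoff −$1317 → loss $1317.
Total loss = $2954 + $1317 = $4271.

$4271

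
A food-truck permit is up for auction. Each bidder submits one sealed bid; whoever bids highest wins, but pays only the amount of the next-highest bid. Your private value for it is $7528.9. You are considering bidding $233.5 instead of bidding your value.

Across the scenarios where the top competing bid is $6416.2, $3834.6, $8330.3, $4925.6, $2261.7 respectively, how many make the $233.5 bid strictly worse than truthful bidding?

The deviation hurts exactly when the highest competing bid lies strictly between $233.5 and $7528.9 — underbidding then forfeits a profitable win.
$6416.2: inside the interval → strictly worse (loss $1112.7).
$3834.6: inside the interval → strictly worse (loss $3694.3).
$8330.3: above both → same outcome either way.
$4925.6: inside the interval → strictly worse (loss $2603.3).
$2261.7: inside the interval → strictly worse (loss $5267.2).
Count: 4.

4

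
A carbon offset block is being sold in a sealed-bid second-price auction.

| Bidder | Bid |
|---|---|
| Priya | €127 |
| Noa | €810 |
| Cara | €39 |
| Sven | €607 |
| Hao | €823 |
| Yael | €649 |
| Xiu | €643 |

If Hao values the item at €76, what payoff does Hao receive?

Highest bid: Hao at €823, so Hao wins.
Second-highest bid: Noa at €810 — that is the price the winner pays.
Hao's payoff = value − price = €76 − €810 = −€734.

−€734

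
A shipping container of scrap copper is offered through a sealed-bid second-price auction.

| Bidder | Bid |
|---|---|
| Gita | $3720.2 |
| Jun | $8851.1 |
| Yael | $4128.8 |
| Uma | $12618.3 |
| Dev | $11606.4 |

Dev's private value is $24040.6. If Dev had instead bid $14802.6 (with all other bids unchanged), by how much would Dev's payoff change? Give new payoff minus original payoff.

The highest bid among the other bidders is $12618.3; Dev's bid doesn't change that.
Original bid $11606.4: Dev is not highest (top rival bid is $12618.3); payoff $0.
Alternative bid $14802.6: Dev is highest, pays the top rival bid $12618.3; payoff $24040.6 − $12618.3 = $11422.3.
Change in payoff = $11422.3 − ($0) = $11422.3.

$11422.3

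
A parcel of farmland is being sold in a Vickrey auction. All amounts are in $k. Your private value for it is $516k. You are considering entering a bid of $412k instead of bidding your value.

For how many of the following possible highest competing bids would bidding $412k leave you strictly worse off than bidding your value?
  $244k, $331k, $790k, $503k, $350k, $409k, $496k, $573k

The deviation hurts exactly when the highest competing bid lies strictly between $412k and $516k — underbidding then forfeits a profitable win.
$244k: below both → same outcome either way.
$331k: below both → same outcome either way.
$790k: above both → same outcome either way.
$503k: inside the interval → strictly worse (loss $13k).
$350k: below both → same outcome either way.
$409k: below both → same outcome either way.
$496k: inside the interval → strictly worse (loss $20k).
$573k: above both → same outcome either way.
Count: 2.

2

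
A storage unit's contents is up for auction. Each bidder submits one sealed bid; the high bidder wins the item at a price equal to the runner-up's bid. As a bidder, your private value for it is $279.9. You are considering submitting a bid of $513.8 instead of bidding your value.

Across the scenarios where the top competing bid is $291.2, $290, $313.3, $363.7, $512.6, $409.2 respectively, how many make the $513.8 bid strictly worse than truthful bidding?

6

The deviation hurts exactly when the highest competing bid lies strictly between $279.9 and $513.8 — overbidding then wins at a price above your value.
$291.2: inside the interval → strictly worse (loss $11.3).
$290: inside the interval → strictly worse (loss $10.1).
$313.3: inside the interval → strictly worse (loss $33.4).
$363.7: inside the interval → strictly worse (loss $83.8).
$512.6: inside the interval → strictly worse (loss $232.7).
$409.2: inside the interval → strictly worse (loss $129.3).
Count: 6.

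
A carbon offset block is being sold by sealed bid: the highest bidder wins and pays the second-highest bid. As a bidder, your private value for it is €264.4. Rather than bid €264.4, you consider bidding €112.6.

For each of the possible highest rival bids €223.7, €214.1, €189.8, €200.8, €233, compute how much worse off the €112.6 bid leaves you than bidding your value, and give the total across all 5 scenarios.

The deviation costs you only when the competing bid falls strictly between €112.6 and €264.4; elsewhere both bids give the same outcome.
€223.7: truthful payoff €40.7, deviation payoff €0 → loss €40.7.
€214.1: truthful payoff €50.3, deviation payoff €0 → loss €50.3.
€189.8: truthful payoff €74.6, deviation payoff €0 → loss €74.6.
€200.8: truthful payoff €63.6, deviation payoff €0 → loss €63.6.
€233: truthful payoff €31.4, deviation payoff €0 → loss €31.4.
Total loss = €40.7 + €50.3 + €74.6 + €63.6 + €31.4 = €260.6.
Because the price is fixed by the runner-up's bid, deviating from your value can only change a good outcome into a bad one — never the reverse.

€260.6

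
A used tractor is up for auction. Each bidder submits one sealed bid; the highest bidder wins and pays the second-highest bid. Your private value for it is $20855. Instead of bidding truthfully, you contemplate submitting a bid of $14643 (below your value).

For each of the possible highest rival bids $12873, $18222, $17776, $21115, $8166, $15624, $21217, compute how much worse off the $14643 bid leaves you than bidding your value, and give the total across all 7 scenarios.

$10943

The deviation costs you only when the competing bid falls strictly between $14643 and $20855; elsewhere both bids give the same outcome.
$12873: outcomes coincide → loss $0.
$18222: truthful payoff $2633, deviation payoff $0 → loss $2633.
$17776: truthful payoff $3079, deviation payoff $0 → loss $3079.
$21115: outcomes coincide → loss $0.
$8166: outcomes coincide → loss $0.
$15624: truthful payoff $5231, deviation payoff $0 → loss $5231.
$21217: outcomes coincide → loss $0.
Total loss = $2633 + $3079 + $5231 = $10943.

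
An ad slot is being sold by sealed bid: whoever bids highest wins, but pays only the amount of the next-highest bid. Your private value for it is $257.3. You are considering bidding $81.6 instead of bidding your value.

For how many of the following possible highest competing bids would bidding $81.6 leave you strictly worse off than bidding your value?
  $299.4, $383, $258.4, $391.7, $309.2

0

The deviation hurts exactly when the highest competing bid lies strictly between $81.6 and $257.3 — underbidding then forfeits a profitable win.
$299.4: above both → same outcome either way.
$383: above both → same outcome either way.
$258.4: above both → same outcome either way.
$391.7: above both → same outcome either way.
$309.2: above both → same outcome either way.
Count: 0.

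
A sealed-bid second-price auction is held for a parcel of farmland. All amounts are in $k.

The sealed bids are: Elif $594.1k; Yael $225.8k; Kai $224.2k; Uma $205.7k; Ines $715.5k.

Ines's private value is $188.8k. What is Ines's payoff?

−$405.3k

Highest bid: Ines at $715.5k, so Ines wins.
Second-highest bid: Elif at $594.1k — that is the price the winner pays.
Ines's payoff = value − price = $188.8k − $594.1k = −$405.3k.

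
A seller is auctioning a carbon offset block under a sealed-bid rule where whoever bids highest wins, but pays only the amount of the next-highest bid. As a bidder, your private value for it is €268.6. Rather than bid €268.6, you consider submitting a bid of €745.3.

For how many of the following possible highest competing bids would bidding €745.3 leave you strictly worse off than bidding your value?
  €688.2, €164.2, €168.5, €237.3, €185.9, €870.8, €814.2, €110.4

1

The deviation hurts exactly when the highest competing bid lies strictly between €268.6 and €745.3 — overbidding then wins at a price above your value.
€688.2: inside the interval → strictly worse (loss €419.6).
€164.2: below both → same outcome either way.
€168.5: below both → same outcome either way.
€237.3: below both → same outcome either way.
€185.9: below both → same outcome either way.
€870.8: above both → same outcome either way.
€814.2: above both → same outcome either way.
€110.4: below both → same outcome either way.
Count: 1.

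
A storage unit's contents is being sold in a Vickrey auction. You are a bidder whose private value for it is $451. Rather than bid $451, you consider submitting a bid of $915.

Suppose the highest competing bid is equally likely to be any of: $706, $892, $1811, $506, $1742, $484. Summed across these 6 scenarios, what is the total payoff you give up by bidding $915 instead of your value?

The deviation costs you only when the competing bid falls strictly between $451 and $915; elsewhere both bids give the same outcome.
$706: truthful payoff $0, deviation payoff −$255 → loss $255.
$892: truthful payoff $0, deviation payoff −$441 → loss $441.
$1811: outcomes coincide → loss $0.
$506: truthful payoff $0, deviation payoff −$55 → loss $55.
$1742: outcomes coincide → loss $0.
$484: truthful payoff $0, deviation payoff −$33 → loss $33.
Total loss = $255 + $441 + $55 + $33 = $784.
In a second-price auction your bid sets only whether you win, not what you pay, so bidding your true value is weakly dominant.

$784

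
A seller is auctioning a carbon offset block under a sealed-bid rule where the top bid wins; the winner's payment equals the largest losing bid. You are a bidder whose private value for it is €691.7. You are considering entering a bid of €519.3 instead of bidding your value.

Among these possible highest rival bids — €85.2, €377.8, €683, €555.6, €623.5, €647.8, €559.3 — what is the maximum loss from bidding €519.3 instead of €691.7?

€136.1

€85.2: same outcome either way → loss €0.
€377.8: same outcome either way → loss €0.
€683: truthful gives €8.7, deviation gives €0 → loss €8.7.
€555.6: truthful gives €136.1, deviation gives €0 → loss €136.1.
€623.5: truthful gives €68.2, deviation gives €0 → loss €68.2.
€647.8: truthful gives €43.9, deviation gives €0 → loss €43.9.
€559.3: truthful gives €132.4, deviation gives €0 → loss €132.4.
Maximum loss: €136.1.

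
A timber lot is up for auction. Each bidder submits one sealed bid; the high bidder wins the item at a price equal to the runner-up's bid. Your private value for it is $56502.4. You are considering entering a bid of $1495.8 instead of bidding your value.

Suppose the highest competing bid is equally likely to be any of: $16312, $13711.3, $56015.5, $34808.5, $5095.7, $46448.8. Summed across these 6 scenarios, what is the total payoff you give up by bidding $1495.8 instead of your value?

The deviation costs you only when the competing bid falls strictly between $1495.8 and $56502.4; elsewhere both bids give the same outcome.
$16312: truthful payoff $40190.4, deviation payoff $0 → loss $40190.4.
$13711.3: truthful payoff $42791.1, deviation payoff $0 → loss $42791.1.
$56015.5: truthful payoff $486.9, deviation payoff $0 → loss $486.9.
$34808.5: truthful payoff $21693.9, deviation payoff $0 → loss $21693.9.
$5095.7: truthful payoff $51406.7, deviation payoff $0 → loss $51406.7.
$46448.8: truthful payoff $10053.6, deviation payoff $0 → loss $10053.6.
Total loss = $40190.4 + $42791.1 + $486.9 + $21693.9 + $51406.7 + $10053.6 = $166622.6.

$166622.6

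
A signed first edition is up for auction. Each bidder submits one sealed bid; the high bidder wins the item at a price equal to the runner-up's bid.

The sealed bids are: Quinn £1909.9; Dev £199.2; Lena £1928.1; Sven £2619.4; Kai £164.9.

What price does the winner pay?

£1928.1

Highest bid: Sven at £2619.4, so Sven wins.
Second-highest bid: Lena at £1928.1 — that is the price the winner pays.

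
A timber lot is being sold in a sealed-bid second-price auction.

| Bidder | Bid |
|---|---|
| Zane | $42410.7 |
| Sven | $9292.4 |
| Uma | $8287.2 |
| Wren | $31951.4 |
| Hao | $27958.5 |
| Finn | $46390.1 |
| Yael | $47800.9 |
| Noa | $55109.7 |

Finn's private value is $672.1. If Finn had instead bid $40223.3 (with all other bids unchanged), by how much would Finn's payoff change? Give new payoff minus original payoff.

The highest bid among the other bidders is $55109.7; Finn's bid doesn't change that.
Original bid $46390.1: Finn is not highest (top rival bid is $55109.7); payoff $0.
Alternative bid $40223.3: Finn is not highest (top rival bid is $55109.7); payoff $0.
Change in payoff = $0 − ($0) = $0.

$0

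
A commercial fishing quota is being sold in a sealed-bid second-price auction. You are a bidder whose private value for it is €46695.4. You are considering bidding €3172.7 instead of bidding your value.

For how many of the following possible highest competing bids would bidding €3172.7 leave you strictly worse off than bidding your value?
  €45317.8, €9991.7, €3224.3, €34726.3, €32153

The deviation hurts exactly when the highest competing bid lies strictly between €3172.7 and €46695.4 — underbidding then forfeits a profitable win.
€45317.8: inside the interval → strictly worse (loss €1377.6).
€9991.7: inside the interval → strictly worse (loss €36703.7).
€3224.3: inside the interval → strictly worse (loss €43471.1).
€34726.3: inside the interval → strictly worse (loss €11969.1).
€32153: inside the interval → strictly worse (loss €14542.4).
Count: 5.

5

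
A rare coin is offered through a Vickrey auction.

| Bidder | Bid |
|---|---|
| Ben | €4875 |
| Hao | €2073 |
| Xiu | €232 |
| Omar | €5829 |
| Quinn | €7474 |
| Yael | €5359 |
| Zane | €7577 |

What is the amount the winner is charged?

Highest bid: Zane at €7577, so Zane wins.
Second-highest bid: Quinn at €7474 — that is the price the winner pays.

€7474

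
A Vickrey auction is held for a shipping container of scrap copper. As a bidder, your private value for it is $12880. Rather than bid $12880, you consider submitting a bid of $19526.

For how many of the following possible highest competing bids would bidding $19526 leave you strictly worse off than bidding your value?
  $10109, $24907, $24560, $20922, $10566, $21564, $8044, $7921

The deviation hurts exactly when the highest competing bid lies strictly between $12880 and $19526 — overbidding then wins at a price above your value.
$10109: below both → same outcome either way.
$24907: above both → same outcome either way.
$24560: above both → same outcome either way.
$20922: above both → same outcome either way.
$10566: below both → same outcome either way.
$21564: above both → same outcome either way.
$8044: below both → same outcome either way.
$7921: below both → same outcome either way.
Count: 0.

0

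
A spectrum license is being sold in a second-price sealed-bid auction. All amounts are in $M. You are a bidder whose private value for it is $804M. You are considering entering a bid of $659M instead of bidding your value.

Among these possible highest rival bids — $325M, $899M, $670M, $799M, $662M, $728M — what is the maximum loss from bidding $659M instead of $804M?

$325M: same outcome either way → loss $0M.
$899M: same outcome either way → loss $0M.
$670M: truthful gives $134M, deviation gives $0M → loss $134M.
$799M: truthful gives $5M, deviation gives $0M → loss $5M.
$662M: truthful gives $142M, deviation gives $0M → loss $142M.
$728M: truthful gives $76M, deviation gives $0M → loss $76M.
Maximum loss: $142M.

$142M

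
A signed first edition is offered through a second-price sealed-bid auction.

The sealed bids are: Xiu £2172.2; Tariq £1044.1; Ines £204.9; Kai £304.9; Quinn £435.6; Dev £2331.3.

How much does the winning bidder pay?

£2172.2

Highest bid: Dev at £2331.3, so Dev wins.
Second-highest bid: Xiu at £2172.2 — that is the price the winner pays.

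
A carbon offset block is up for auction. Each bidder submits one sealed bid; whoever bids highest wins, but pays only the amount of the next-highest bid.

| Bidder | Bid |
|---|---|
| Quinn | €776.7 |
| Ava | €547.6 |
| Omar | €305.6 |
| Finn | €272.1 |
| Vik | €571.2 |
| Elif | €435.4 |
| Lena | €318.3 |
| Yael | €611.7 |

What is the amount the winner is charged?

Highest bid: Quinn at €776.7, so Quinn wins.
Second-highest bid: Yael at €611.7 — that is the price the winner pays.

€611.7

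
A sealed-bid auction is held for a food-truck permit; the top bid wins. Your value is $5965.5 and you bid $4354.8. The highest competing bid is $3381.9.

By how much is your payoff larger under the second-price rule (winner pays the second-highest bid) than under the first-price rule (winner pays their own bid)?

$972.9

You have the highest bid, so you win under either rule.
Second-price: pay $3381.9 → payoff $2583.6.
First-price: pay your own bid $4354.8 → payoff $1610.7.
Difference = $2583.6 − ($1610.7) = $972.9.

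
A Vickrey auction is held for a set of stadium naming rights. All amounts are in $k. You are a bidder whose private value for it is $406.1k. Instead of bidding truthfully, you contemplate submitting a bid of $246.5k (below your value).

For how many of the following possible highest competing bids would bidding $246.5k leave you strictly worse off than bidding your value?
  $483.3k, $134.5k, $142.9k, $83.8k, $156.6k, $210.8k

The deviation hurts exactly when the highest competing bid lies strictly between $246.5k and $406.1k — underbidding then forfeits a profitable win.
$483.3k: above both → same outcome either way.
$134.5k: below both → same outcome either way.
$142.9k: below both → same outcome either way.
$83.8k: below both → same outcome either way.
$156.6k: below both → same outcome either way.
$210.8k: below both → same outcome either way.
Count: 0.

0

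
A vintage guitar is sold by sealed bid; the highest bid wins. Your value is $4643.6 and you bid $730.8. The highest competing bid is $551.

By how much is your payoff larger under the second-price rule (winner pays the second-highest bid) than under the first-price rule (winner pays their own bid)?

You have the highest bid, so you win under either rule.
Second-price: pay $551 → payoff $4092.6.
First-price: pay your own bid $730.8 → payoff $3912.8.
Difference = $4092.6 − ($3912.8) = $179.8.

$179.8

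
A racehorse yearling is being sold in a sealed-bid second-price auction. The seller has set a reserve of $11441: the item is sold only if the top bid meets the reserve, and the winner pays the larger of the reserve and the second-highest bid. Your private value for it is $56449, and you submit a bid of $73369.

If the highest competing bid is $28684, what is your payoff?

Your bid $73369 is the highest and exceeds the reserve.
Price = max(second-highest bid, reserve) = max($28684, $11441) = $28684.
Payoff = $56449 − $28684 = $27765.

$27765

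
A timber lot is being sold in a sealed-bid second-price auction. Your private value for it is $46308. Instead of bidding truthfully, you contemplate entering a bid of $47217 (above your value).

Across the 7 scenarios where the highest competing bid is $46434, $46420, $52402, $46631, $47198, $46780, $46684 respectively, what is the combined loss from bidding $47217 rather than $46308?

The deviation costs you only when the competing bid falls strictly between $46308 and $47217; elsewhere both bids give the same outcome.
$46434: truthful payoff $0, deviation payoff −$126 → loss $126.
$46420: truthful payoff $0, deviation payoff −$112 → loss $112.
$52402: outcomes coincide → loss $0.
$46631: truthful payoff $0, deviation payoff −$323 → loss $323.
$47198: truthful payoff $0, deviation payoff −$890 → loss $890.
$46780: truthful payoff $0, deviation payoff −$472 → loss $472.
$46684: truthful payoff $0, deviation payoff −$376 → loss $376.
Total loss = $126 + $112 + $323 + $890 + $472 + $376 = $2299.

$2299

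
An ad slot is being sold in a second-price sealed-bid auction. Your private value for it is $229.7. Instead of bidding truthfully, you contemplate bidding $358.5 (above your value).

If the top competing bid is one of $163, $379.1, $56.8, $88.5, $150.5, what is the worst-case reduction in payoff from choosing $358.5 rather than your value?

$0

$163: same outcome either way → loss $0.
$379.1: same outcome either way → loss $0.
$56.8: same outcome either way → loss $0.
$88.5: same outcome either way → loss $0.
$150.5: same outcome either way → loss $0.
Maximum loss: $0.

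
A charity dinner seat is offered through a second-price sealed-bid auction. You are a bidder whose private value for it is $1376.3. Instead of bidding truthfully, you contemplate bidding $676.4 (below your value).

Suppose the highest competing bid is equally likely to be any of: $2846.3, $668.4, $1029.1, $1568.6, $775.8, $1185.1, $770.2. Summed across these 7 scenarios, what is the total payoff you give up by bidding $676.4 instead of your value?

The deviation costs you only when the competing bid falls strictly between $676.4 and $1376.3; elsewhere both bids give the same outcome.
$2846.3: outcomes coincide → loss $0.
$668.4: outcomes coincide → loss $0.
$1029.1: truthful payoff $347.2, deviation payoff $0 → loss $347.2.
$1568.6: outcomes coincide → loss $0.
$775.8: truthful payoff $600.5, deviation payoff $0 → loss $600.5.
$1185.1: truthful payoff $191.2, deviation payoff $0 → loss $191.2.
$770.2: truthful payoff $606.1, deviation payoff $0 → loss $606.1.
Total loss = $347.2 + $600.5 + $191.2 + $606.1 = $1745.

$1745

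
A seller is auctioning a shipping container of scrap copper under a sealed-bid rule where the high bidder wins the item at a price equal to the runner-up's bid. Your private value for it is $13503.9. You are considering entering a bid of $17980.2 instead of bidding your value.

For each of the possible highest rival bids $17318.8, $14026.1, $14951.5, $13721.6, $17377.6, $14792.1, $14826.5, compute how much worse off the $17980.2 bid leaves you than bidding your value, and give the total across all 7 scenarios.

The deviation costs you only when the competing bid falls strictly between $13503.9 and $17980.2; elsewhere both bids give the same outcome.
$17318.8: truthful payoff $0, deviation payoff −$3814.9 → loss $3814.9.
$14026.1: truthful payoff $0, deviation payoff −$522.2 → loss $522.2.
$14951.5: truthful payoff $0, deviation payoff −$1447.6 → loss $1447.6.
$13721.6: truthful payoff $0, deviation payoff −$217.7 → loss $217.7.
$17377.6: truthful payoff $0, deviation payoff −$3873.7 → loss $3873.7.
$14792.1: truthful payoff $0, deviation payoff −$1288.2 → loss $1288.2.
$14826.5: truthful payoff $0, deviation payoff −$1322.6 → loss $1322.6.
Total loss = $3814.9 + $522.2 + $1447.6 + $217.7 + $3873.7 + $1288.2 + $1322.6 = $12486.9.

$12486.9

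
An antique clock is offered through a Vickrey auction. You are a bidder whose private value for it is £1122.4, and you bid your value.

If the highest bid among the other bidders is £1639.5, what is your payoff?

Your bid £1122.4 is below the highest competing bid £1639.5, so you lose.
A losing bidder pays nothing and receives nothing: payoff = £0.

£0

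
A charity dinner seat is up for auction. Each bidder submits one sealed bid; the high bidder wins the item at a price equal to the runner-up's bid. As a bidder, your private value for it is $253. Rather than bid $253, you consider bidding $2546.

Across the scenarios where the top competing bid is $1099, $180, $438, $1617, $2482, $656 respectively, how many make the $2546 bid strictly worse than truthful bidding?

The deviation hurts exactly when the highest competing bid lies strictly between $253 and $2546 — overbidding then wins at a price above your value.
$1099: inside the interval → strictly worse (loss $846).
$180: below both → same outcome either way.
$438: inside the interval → strictly worse (loss $185).
$1617: inside the interval → strictly worse (loss $1364).
$2482: inside the interval → strictly worse (loss $2229).
$656: inside the interval → strictly worse (loss $403).
Count: 5.

5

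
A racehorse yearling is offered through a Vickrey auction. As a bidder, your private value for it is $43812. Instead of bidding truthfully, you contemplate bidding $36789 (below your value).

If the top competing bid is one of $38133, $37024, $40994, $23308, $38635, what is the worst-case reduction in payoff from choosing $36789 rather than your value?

$6788

$38133: truthful gives $5679, deviation gives $0 → loss $5679.
$37024: truthful gives $6788, deviation gives $0 → loss $6788.
$40994: truthful gives $2818, deviation gives $0 → loss $2818.
$23308: same outcome either way → loss $0.
$38635: truthful gives $5177, deviation gives $0 → loss $5177.
Maximum loss: $6788.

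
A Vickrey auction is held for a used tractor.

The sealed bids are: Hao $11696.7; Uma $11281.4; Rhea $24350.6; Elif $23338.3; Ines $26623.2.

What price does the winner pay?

Highest bid: Ines at $26623.2, so Ines wins.
Second-highest bid: Rhea at $24350.6 — that is the price the winner pays.

$24350.6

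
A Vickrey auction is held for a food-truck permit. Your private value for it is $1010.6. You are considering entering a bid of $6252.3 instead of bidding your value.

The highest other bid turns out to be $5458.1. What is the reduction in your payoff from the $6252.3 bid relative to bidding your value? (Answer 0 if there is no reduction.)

$4447.5

Bidding your value $1010.6: you lose (since $1010.6 < $5458.1). Payoff $0.
Bidding $6252.3: you win and pay $5458.1. Payoff $1010.6 − $5458.1 = −$4447.5.
The competing bid $5458.1 lies between your value and your inflated bid, so overbidding wins an item priced above your value.
Loss from deviating = $0 − (−$4447.5) = $4447.5.
Because the price is fixed by the runner-up's bid, deviating from your value can only change a good outcome into a bad one — never the reverse.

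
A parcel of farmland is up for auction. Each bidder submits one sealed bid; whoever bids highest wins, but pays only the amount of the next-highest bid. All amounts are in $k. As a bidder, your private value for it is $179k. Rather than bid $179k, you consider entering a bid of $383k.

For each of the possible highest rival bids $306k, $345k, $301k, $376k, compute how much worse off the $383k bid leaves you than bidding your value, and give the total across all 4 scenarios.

$612k

The deviation costs you only when the competing bid falls strictly between $179k and $383k; elsewhere both bids give the same outcome.
$306k: truthful payoff $0k, deviation payoff −$127k → loss $127k.
$345k: truthful payoff $0k, deviation payoff −$166k → loss $166k.
$301k: truthful payoff $0k, deviation payoff −$122k → loss $122k.
$376k: truthful payoff $0k, deviation payoff −$197k → loss $197k.
Total loss = $127k + $166k + $122k + $197k = $612k.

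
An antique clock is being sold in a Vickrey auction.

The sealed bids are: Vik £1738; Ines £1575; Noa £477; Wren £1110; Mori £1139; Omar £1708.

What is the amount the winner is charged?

Highest bid: Vik at £1738, so Vik wins.
Second-highest bid: Omar at £1708 — that is the price the winner pays.

£1708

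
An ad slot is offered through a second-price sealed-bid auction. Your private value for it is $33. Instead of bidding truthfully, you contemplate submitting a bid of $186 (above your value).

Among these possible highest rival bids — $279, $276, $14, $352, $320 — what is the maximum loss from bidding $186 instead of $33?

$279: same outcome either way → loss $0.
$276: same outcome either way → loss $0.
$14: same outcome either way → loss $0.
$352: same outcome either way → loss $0.
$320: same outcome either way → loss $0.
Maximum loss: $0.

$0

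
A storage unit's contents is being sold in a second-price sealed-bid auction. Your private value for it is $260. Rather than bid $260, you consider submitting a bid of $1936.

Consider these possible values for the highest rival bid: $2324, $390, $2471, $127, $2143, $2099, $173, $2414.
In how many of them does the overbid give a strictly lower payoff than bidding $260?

The deviation hurts exactly when the highest competing bid lies strictly between $260 and $1936 — overbidding then wins at a price above your value.
$2324: above both → same outcome either way.
$390: inside the interval → strictly worse (loss $130).
$2471: above both → same outcome either way.
$127: below both → same outcome either way.
$2143: above both → same outcome either way.
$2099: above both → same outcome either way.
$173: below both → same outcome either way.
$2414: above both → same outcome either way.
Count: 1.

1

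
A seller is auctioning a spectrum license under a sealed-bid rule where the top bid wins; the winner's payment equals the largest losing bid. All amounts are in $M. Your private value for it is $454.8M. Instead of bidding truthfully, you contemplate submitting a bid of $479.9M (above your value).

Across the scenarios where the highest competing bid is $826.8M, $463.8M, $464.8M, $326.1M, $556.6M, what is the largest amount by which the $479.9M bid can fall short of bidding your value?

$10M

$826.8M: same outcome either way → loss $0M.
$463.8M: truthful gives $0M, deviation gives −$9M → loss $9M.
$464.8M: truthful gives $0M, deviation gives −$10M → loss $10M.
$326.1M: same outcome either way → loss $0M.
$556.6M: same outcome either way → loss $0M.
Maximum loss: $10M.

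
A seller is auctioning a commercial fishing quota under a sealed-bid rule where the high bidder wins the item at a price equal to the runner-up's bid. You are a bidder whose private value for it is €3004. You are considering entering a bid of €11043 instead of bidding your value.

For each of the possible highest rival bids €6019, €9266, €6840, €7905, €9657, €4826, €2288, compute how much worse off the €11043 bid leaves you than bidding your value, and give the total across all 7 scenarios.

€26489

The deviation costs you only when the competing bid falls strictly between €3004 and €11043; elsewhere both bids give the same outcome.
€6019: truthful payoff €0, deviation payoff −€3015 → loss €3015.
€9266: truthful payoff €0, deviation payoff −€6262 → loss €6262.
€6840: truthful payoff €0, deviation payoff −€3836 → loss €3836.
€7905: truthful payoff €0, deviation payoff −€4901 → loss €4901.
€9657: truthful payoff €0, deviation payoff −€6653 → loss €6653.
€4826: truthful payoff €0, deviation payoff −€1822 → loss €1822.
€2288: outcomes coincide → loss €0.
Total loss = €3015 + €6262 + €3836 + €4901 + €6653 + €1822 = €26489.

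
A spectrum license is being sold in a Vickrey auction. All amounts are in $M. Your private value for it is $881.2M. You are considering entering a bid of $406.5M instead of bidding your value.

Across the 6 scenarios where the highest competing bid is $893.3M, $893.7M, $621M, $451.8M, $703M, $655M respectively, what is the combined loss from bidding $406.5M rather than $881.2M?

The deviation costs you only when the competing bid falls strictly between $406.5M and $881.2M; elsewhere both bids give the same outcome.
$893.3M: outcomes coincide → loss $0M.
$893.7M: outcomes coincide → loss $0M.
$621M: truthful payoff $260.2M, deviation payoff $0M → loss $260.2M.
$451.8M: truthful payoff $429.4M, deviation payoff $0M → loss $429.4M.
$703M: truthful payoff $178.2M, deviation payoff $0M → loss $178.2M.
$655M: truthful payoff $226.2M, deviation payoff $0M → loss $226.2M.
Total loss = $260.2M + $429.4M + $178.2M + $226.2M = $1094M.

$1094M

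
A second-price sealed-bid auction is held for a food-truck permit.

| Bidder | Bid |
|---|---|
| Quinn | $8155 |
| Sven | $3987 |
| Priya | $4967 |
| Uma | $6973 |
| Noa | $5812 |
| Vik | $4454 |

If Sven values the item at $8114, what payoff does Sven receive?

Highest bid: Quinn at $8155, so Quinn wins.
Second-highest bid: Uma at $6973 — that is the price the winner pays.
Sven did not win, so Sven pays nothing and receives nothing: payoff $0.

$0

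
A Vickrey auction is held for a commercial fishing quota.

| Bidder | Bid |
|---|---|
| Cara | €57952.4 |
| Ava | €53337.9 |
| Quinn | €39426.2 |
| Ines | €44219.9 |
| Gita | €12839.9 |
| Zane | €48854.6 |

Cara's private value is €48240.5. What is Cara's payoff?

−€5097.4

Highest bid: Cara at €57952.4, so Cara wins.
Second-highest bid: Ava at €53337.9 — that is the price the winner pays.
Cara's payoff = value − price = €48240.5 − €53337.9 = −€5097.4.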